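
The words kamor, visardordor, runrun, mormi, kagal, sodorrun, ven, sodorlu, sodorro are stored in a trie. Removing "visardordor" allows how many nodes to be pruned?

After clearing the end-marker at "visardordor", prune upward until reaching a node still needed by another word.
The suffix "isardordor" (10 nodes) is used only by "visardordor"; the node for "v" still has the child "e", so pruning stops there.
Nodes removed: 10

10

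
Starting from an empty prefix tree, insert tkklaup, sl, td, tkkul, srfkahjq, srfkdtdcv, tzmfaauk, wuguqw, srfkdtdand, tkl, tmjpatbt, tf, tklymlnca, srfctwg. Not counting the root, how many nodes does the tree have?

59

Count nodes per top-level branch (shared prefixes stored once):
  's'-branch (sl, srfctwg, srfkahjq, srfkdtdand, srfkdtdcv): 21 nodes
  't'-branch (td, tf, tkklaup, tkkul, tkl, tklymlnca, tmjpatbt, tzmfaauk): 32 nodes
  'w'-branch (wuguqw): 6 nodes
Sum: 59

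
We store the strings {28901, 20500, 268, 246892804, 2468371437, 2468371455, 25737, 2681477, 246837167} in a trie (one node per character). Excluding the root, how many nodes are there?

37

Count nodes per top-level branch (shared prefixes stored once):
  '2'-branch (20500, 2468371437, 2468371455, 246837167, 246892804, 25737, 268, 2681477, 28901): 37 nodes
Sum: 37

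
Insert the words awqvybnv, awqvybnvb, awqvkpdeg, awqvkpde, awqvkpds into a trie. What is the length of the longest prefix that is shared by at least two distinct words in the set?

Equivalently: take the maximum, over all pairs, of their longest common prefix length.
"awqvkpde" and "awqvkpdeg" agree on "awqvkpde" (8 characters) before diverging; nothing deeper is shared.
Longest shared-prefix length: 8

8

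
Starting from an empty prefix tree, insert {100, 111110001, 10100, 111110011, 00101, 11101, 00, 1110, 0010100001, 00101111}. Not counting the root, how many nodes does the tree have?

31

Trie structure (* marks end of a word):
(root)
├─ 0
│  └─ 0 *
│     └─ 1
│        └─ 0
│           └─ 1 *
│              ├─ 0
│              │  └─ 0
│              │     └─ 0
│              │        └─ 0
│              │           └─ 1 *
│              └─ 1
│                 └─ 1
│                    └─ 1 *
└─ 1
   ├─ 0
   │  ├─ 0 *
   │  └─ 1
   │     └─ 0
   │        └─ 0 *
   └─ 1
      └─ 1
         ├─ 0 *
         │  └─ 1 *
         └─ 1
            └─ 1
               └─ 0
                  └─ 0
                     ├─ 0
                     │  └─ 1 *
                     └─ 1
                        └─ 1 *
Counting every labelled node above: 31.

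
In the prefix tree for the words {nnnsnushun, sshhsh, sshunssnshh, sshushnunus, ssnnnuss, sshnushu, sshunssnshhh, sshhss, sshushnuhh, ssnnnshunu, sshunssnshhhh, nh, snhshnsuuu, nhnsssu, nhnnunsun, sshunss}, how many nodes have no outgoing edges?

12

Leaves are exactly the stored words that no other stored word extends.
Those words: "nhnnunsun", "nhnsssu", "nnnsnushun", "snhshnsuuu", "sshhsh", "sshhss", "sshnushu", "sshunssnshhhh", "sshushnuhh", "sshushnunus", "ssnnnshunu", "ssnnnuss"
Leaf count: 12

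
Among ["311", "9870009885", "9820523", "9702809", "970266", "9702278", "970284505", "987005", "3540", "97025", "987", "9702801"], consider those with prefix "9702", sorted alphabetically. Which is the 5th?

Filter for "9702…" and sort: "9702278", "97025", "970266", "9702801", "9702809", "970284505"
Position 5: 9702809

9702809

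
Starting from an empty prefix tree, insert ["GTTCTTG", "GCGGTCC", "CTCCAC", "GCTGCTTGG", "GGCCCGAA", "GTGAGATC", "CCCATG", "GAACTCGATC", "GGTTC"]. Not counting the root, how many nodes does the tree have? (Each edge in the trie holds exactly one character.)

56

Insert word by word; a character creates a node only if that edge doesn't already exist:
  "GTTCTTG" → 7 new (G, T, T, C, T, T, G)
  "GCGGTCC" → prefix "G" already present; 6 new (C, G, G, T, C, C)
  "CTCCAC" → 6 new (C, T, C, C, A, C)
  "GCTGCTTGG" → prefix "GC" already present; 7 new (T, G, C, T, T, G, G)
  "GGCCCGAA" → prefix "G" already present; 7 new (G, C, C, C, G, A, A)
  "GTGAGATC" → prefix "GT" already present; 6 new (G, A, G, A, T, C)
  "CCCATG" → prefix "C" already present; 5 new (C, C, A, T, G)
  "GAACTCGATC" → prefix "G" already present; 9 new (A, A, C, T, C, G, A, T, C)
  "GGTTC" → prefix "GG" already present; 3 new (T, T, C)
Total nodes = 7 + 6 + 6 + 7 + 7 + 6 + 5 + 9 + 3 = 56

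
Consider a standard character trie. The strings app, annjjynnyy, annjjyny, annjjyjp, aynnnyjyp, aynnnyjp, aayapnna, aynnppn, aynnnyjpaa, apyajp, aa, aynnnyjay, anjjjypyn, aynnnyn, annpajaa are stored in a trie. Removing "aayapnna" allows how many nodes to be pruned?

6

Walk "aayapnna" from the leaf back toward the root, removing each node that no remaining word uses.
The suffix "yapnna" (6 nodes) is used only by "aayapnna"; "aa" is itself a stored word, so pruning stops there.
Nodes removed: 6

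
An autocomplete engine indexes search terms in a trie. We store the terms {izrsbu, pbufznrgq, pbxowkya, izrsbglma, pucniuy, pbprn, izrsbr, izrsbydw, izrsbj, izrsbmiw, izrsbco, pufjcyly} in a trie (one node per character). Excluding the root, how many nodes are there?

For each word, the new-node count is its length minus the longest prefix already in the trie:
  "izrsbu" → 6 new (i, z, r, s, b, u)
  "pbufznrgq" → 9 new (p, b, u, f, z, n, r, g, q)
  "pbxowkya" → prefix "pb" already present; 6 new (x, o, w, k, y, a)
  "izrsbglma" → prefix "izrsb" already present; 4 new (g, l, m, a)
  "pucniuy" → prefix "p" already present; 6 new (u, c, n, i, u, y)
  "pbprn" → prefix "pb" already present; 3 new (p, r, n)
  "izrsbr" → prefix "izrsb" already present; 1 new (r)
  "izrsbydw" → prefix "izrsb" already present; 3 new (y, d, w)
  "izrsbj" → prefix "izrsb" already present; 1 new (j)
  "izrsbmiw" → prefix "izrsb" already present; 3 new (m, i, w)
  "izrsbco" → prefix "izrsb" already present; 2 new (c, o)
  "pufjcyly" → prefix "pu" already present; 6 new (f, j, c, y, l, y)
Total nodes = 6 + 9 + 6 + 4 + 6 + 3 + 1 + 3 + 1 + 3 + 2 + 6 = 50

50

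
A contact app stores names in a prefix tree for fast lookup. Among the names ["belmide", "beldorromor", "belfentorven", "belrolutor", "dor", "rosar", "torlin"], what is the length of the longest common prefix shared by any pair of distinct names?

3

The deepest shared node is where two words last agree before diverging.
"beldorromor" and "belfentorven" agree on "bel" (3 characters) before diverging; nothing deeper is shared.
Longest shared-prefix length: 3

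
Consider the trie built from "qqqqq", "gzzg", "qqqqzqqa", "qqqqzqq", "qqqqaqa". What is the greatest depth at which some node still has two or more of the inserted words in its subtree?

The deepest shared node is where two words last agree before diverging.
e.g. "qqqqzqq" and "qqqqzqqa" share the prefix "qqqqzqq" of length 7; no pair shares a longer one.
Longest shared-prefix length: 7

7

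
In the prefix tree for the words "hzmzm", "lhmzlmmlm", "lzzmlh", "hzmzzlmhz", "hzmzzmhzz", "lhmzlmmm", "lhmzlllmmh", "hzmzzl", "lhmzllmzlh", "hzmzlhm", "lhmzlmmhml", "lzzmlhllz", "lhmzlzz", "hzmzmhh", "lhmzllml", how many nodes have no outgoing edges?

12

Leaves are exactly the stored words that no other stored word extends.
Those words: "hzmzlhm", "hzmzmhh", "hzmzzlmhz", "hzmzzmhzz", "lhmzlllmmh", "lhmzllml", "lhmzllmzlh", "lhmzlmmhml", "lhmzlmmlm", "lhmzlmmm", "lhmzlzz", "lzzmlhllz"
Leaf count: 12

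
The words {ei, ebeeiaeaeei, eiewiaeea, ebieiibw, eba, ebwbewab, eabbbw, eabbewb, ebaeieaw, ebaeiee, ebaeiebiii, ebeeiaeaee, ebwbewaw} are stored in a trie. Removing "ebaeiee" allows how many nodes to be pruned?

1

After clearing the end-marker at "ebaeiee", prune upward until reaching a node still needed by another word.
The suffix "e" (1 node) is used only by "ebaeiee"; the node for "ebaeie" still has the child "a", so pruning stops there.
Nodes removed: 1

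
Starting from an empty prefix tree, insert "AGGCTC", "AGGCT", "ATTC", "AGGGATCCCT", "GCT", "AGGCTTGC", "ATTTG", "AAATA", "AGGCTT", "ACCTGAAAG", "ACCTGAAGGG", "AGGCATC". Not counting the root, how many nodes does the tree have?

42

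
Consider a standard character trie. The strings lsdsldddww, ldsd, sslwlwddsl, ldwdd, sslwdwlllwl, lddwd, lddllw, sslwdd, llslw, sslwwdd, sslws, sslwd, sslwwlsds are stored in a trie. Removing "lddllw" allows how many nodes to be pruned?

3

After clearing the end-marker at "lddllw", prune upward until reaching a node still needed by another word.
The suffix "llw" (3 nodes) is used only by "lddllw"; the node for "ldd" still has the child "w", so pruning stops there.
Nodes removed: 3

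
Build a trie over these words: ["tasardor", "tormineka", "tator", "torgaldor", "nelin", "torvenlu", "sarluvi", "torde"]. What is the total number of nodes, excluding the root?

44

Insert word by word; a character creates a node only if that edge doesn't already exist:
  "tasardor" → 8 new (t, a, s, a, r, d, o, r)
  "tormineka" → prefix "t" already present; 8 new (o, r, m, i, n, e, k, a)
  "tator" → prefix "ta" already present; 3 new (t, o, r)
  "torgaldor" → prefix "tor" already present; 6 new (g, a, l, d, o, r)
  "nelin" → 5 new (n, e, l, i, n)
  "torvenlu" → prefix "tor" already present; 5 new (v, e, n, l, u)
  "sarluvi" → 7 new (s, a, r, l, u, v, i)
  "torde" → prefix "tor" already present; 2 new (d, e)
Total nodes = 8 + 8 + 3 + 6 + 5 + 5 + 7 + 2 = 44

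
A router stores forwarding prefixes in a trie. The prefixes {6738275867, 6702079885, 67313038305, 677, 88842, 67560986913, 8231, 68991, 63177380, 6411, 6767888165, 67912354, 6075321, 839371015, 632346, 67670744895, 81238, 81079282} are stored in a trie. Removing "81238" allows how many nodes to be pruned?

A node on "81238"'s path can go only if nothing else ends at it or branches off below it.
The suffix "238" (3 nodes) is used only by "81238"; the node for "81" still has the child "0", so pruning stops there.
Nodes removed: 3

3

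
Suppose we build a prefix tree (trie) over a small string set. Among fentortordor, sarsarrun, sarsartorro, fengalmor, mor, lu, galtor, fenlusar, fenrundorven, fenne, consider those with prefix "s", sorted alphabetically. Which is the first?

Filter for "s…" and sort: "sarsarrun", "sarsartorro"
Position 1: sarsarrun

sarsarrun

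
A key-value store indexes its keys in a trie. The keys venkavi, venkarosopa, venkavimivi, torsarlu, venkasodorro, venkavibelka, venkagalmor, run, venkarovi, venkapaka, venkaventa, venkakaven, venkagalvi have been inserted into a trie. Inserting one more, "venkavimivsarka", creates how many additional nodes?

"venkavimiv" is already a path in the trie; the remaining "sarka" must be added.
New nodes needed: |"venkavimivsarka"| − 10 = 15 − 10 = 5.

5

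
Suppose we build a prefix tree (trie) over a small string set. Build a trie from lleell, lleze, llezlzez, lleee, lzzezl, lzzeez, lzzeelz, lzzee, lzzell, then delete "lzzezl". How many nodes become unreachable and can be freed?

2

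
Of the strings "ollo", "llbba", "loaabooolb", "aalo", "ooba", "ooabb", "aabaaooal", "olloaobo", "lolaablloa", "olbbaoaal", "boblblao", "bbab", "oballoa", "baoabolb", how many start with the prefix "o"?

Traverse to the node for "o", then collect every word in that subtree.
Matches: "oballoa", "olbbaoaal", "ollo", "olloaobo", "ooabb", "ooba"
Count: 6

6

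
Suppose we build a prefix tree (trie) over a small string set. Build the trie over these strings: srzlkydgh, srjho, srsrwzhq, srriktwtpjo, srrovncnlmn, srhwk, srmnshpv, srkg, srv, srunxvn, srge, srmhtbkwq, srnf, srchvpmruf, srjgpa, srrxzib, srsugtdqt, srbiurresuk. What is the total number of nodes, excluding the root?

92

For each word, the new-node count is its length minus the longest prefix already in the trie:
  "srzlkydgh" → 9 new (s, r, z, l, k, y, d, g, h)
  "srjho" → prefix "sr" already present; 3 new (j, h, o)
  "srsrwzhq" → prefix "sr" already present; 6 new (s, r, w, z, h, q)
  "srriktwtpjo" → prefix "sr" already present; 9 new (r, i, k, t, w, t, p, j, o)
  "srrovncnlmn" → prefix "srr" already present; 8 new (o, v, n, c, n, l, m, n)
  "srhwk" → prefix "sr" already present; 3 new (h, w, k)
  "srmnshpv" → prefix "sr" already present; 6 new (m, n, s, h, p, v)
  "srkg" → prefix "sr" already present; 2 new (k, g)
  "srv" → prefix "sr" already present; 1 new (v)
  "srunxvn" → prefix "sr" already present; 5 new (u, n, x, v, n)
  "srge" → prefix "sr" already present; 2 new (g, e)
  "srmhtbkwq" → prefix "srm" already present; 6 new (h, t, b, k, w, q)
  "srnf" → prefix "sr" already present; 2 new (n, f)
  "srchvpmruf" → prefix "sr" already present; 8 new (c, h, v, p, m, r, u, f)
  "srjgpa" → prefix "srj" already present; 3 new (g, p, a)
  "srrxzib" → prefix "srr" already present; 4 new (x, z, i, b)
  "srsugtdqt" → prefix "srs" already present; 6 new (u, g, t, d, q, t)
  "srbiurresuk" → prefix "sr" already present; 9 new (b, i, u, r, r, e, s, u, k)
Total nodes = 9 + 3 + 6 + 9 + 8 + 3 + 6 + 2 + 1 + 5 + 2 + 6 + 2 + 8 + 3 + 4 + 6 + 9 = 92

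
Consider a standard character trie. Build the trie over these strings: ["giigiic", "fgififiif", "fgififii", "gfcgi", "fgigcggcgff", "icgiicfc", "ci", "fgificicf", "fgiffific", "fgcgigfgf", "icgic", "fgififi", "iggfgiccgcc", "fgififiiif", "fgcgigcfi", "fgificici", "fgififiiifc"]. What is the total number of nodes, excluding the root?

72

Trace insertions, counting only characters that open a new branch:
  "giigiic" → 7 new (g, i, i, g, i, i, c)
  "fgififiif" → 9 new (f, g, i, f, i, f, i, i, f)
  "fgififii" → prefix "fgififii" already present; 0 new (none)
  "gfcgi" → prefix "g" already present; 4 new (f, c, g, i)
  "fgigcggcgff" → prefix "fgi" already present; 8 new (g, c, g, g, c, g, f, f)
  "icgiicfc" → 8 new (i, c, g, i, i, c, f, c)
  "ci" → 2 new (c, i)
  "fgificicf" → prefix "fgifi" already present; 4 new (c, i, c, f)
  "fgiffific" → prefix "fgif" already present; 5 new (f, i, f, i, c)
  "fgcgigfgf" → prefix "fg" already present; 7 new (c, g, i, g, f, g, f)
  "icgic" → prefix "icgi" already present; 1 new (c)
  "fgififi" → prefix "fgififi" already present; 0 new (none)
  "iggfgiccgcc" → prefix "i" already present; 10 new (g, g, f, g, i, c, c, g, c, c)
  "fgififiiif" → prefix "fgififii" already present; 2 new (i, f)
  "fgcgigcfi" → prefix "fgcgig" already present; 3 new (c, f, i)
  "fgificici" → prefix "fgificic" already present; 1 new (i)
  "fgififiiifc" → prefix "fgififiiif" already present; 1 new (c)
Total nodes = 7 + 9 + 0 + 4 + 8 + 8 + 2 + 4 + 5 + 7 + 1 + 0 + 10 + 2 + 3 + 1 + 1 = 72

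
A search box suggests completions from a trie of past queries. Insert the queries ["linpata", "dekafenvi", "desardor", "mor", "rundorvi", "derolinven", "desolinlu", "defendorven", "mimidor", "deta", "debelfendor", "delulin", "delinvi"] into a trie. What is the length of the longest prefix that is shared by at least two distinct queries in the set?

3

Look for the deepest trie node that still has at least two words in its subtree.
e.g. "delinvi" and "delulin" share the prefix "del" of length 3; no pair shares a longer one.
Longest shared-prefix length: 3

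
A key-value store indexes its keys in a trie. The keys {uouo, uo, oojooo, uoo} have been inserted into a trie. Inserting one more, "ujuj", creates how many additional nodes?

"u" is already a path in the trie; the remaining "juj" must be added.
So 4 − 1 = 3 new nodes.

3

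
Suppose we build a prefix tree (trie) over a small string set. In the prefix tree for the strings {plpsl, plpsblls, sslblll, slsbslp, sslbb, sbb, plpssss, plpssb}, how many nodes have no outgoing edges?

8

A leaf is a node with no children — equivalently, the end of a word that is not a proper prefix of any other stored word.
Those words: "plpsblls", "plpsl", "plpssb", "plpssss", "sbb", "slsbslp", "sslbb", "sslblll"
Leaf count: 8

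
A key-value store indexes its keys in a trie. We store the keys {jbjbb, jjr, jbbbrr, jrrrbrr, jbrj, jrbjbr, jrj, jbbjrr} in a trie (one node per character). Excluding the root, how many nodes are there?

Trie structure (* marks end of a word):
(root)
└─ j
   ├─ b
   │  ├─ b
   │  │  ├─ b
   │  │  │  └─ r
   │  │  │     └─ r *
   │  │  └─ j
   │  │     └─ r
   │  │        └─ r *
   │  ├─ j
   │  │  └─ b
   │  │     └─ b *
   │  └─ r
   │     └─ j *
   ├─ j
   │  └─ r *
   └─ r
      ├─ b
      │  └─ j
      │     └─ b
      │        └─ r *
      ├─ j *
      └─ r
         └─ r
            └─ b
               └─ r
                  └─ r *
Counting every labelled node above: 27.

27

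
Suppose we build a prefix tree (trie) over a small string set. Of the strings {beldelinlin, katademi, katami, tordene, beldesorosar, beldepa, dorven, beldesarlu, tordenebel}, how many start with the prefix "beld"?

Filter for entries beginning with "beld":
Words under "beld": beldelinlin, beldepa, beldesarlu, beldesorosar
Count: 4

4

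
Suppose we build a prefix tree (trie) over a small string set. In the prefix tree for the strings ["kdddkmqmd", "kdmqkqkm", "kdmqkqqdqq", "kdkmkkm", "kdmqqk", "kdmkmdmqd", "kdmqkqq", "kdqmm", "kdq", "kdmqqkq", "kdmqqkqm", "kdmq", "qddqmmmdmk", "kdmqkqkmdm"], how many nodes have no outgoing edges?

8

Leaves are exactly the stored words that no other stored word extends.
Those words: "kdddkmqmd", "kdkmkkm", "kdmkmdmqd", "kdmqkqkmdm", "kdmqkqqdqq", "kdmqqkqm", "kdqmm", "qddqmmmdmk"
Leaf count: 8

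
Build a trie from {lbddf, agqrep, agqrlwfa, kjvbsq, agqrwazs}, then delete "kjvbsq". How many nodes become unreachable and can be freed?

Walk "kjvbsq" from the leaf back toward the root, removing each node that no remaining word uses.
No other word shares any prefix with "kjvbsq", so all 6 of its nodes go.
Nodes removed: 6

6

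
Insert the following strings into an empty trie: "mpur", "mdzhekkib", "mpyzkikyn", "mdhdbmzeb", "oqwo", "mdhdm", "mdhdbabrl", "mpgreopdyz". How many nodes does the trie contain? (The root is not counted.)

For each word, the new-node count is its length minus the longest prefix already in the trie:
  "mpur" → 4 new (m, p, u, r)
  "mdzhekkib" → prefix "m" already present; 8 new (d, z, h, e, k, k, i, b)
  "mpyzkikyn" → prefix "mp" already present; 7 new (y, z, k, i, k, y, n)
  "mdhdbmzeb" → prefix "md" already present; 7 new (h, d, b, m, z, e, b)
  "oqwo" → 4 new (o, q, w, o)
  "mdhdm" → prefix "mdhd" already present; 1 new (m)
  "mdhdbabrl" → prefix "mdhdb" already present; 4 new (a, b, r, l)
  "mpgreopdyz" → prefix "mp" already present; 8 new (g, r, e, o, p, d, y, z)
Total nodes = 4 + 8 + 7 + 7 + 4 + 1 + 4 + 8 = 43

43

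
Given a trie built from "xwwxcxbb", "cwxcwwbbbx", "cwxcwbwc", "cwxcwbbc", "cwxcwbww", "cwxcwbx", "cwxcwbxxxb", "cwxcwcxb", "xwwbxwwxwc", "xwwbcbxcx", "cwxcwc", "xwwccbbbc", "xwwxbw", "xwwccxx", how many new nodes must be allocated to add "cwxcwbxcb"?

2

"cwxcwbx" is already a path in the trie; the remaining "cb" must be added.
So 9 − 7 = 2 new nodes.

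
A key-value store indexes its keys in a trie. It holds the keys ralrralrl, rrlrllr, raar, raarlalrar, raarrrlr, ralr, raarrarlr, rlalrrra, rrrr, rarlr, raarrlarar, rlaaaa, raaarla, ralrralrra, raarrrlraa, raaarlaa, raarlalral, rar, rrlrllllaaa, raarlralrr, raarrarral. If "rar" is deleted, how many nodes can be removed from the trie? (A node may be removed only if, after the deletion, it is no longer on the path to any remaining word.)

0

A node on "rar"'s path can go only if nothing else ends at it or branches off below it.
Every node on "rar" is still needed (e.g. by "rarlr"), so nothing is freed.
Nodes removed: 0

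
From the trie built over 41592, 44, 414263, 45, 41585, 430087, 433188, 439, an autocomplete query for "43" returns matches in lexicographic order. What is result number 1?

Words with prefix "43", in lexicographic order: "430087", "433188", "439"
The 1st is 430087.

430087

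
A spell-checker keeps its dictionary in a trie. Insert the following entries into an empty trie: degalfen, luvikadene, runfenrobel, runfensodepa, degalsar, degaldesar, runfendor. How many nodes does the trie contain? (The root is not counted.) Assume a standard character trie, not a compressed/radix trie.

For each word, the new-node count is its length minus the longest prefix already in the trie:
  "degalfen" → 8 new (d, e, g, a, l, f, e, n)
  "luvikadene" → 10 new (l, u, v, i, k, a, d, e, n, e)
  "runfenrobel" → 11 new (r, u, n, f, e, n, r, o, b, e, l)
  "runfensodepa" → prefix "runfen" already present; 6 new (s, o, d, e, p, a)
  "degalsar" → prefix "degal" already present; 3 new (s, a, r)
  "degaldesar" → prefix "degal" already present; 5 new (d, e, s, a, r)
  "runfendor" → prefix "runfen" already present; 3 new (d, o, r)
Total nodes = 8 + 10 + 11 + 6 + 3 + 5 + 3 = 46

46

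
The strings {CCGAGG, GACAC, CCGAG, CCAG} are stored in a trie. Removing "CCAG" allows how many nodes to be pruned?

After clearing the end-marker at "CCAG", prune upward until reaching a node still needed by another word.
The suffix "AG" (2 nodes) is used only by "CCAG"; the node for "CC" still has the child "G", so pruning stops there.
Nodes removed: 2

2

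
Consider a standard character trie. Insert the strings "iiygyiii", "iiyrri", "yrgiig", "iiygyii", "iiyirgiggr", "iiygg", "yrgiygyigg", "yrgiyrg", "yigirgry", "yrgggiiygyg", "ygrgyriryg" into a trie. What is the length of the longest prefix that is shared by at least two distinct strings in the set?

Look for the deepest trie node that still has at least two words in its subtree.
"iiygyii" and "iiygyiii" agree on "iiygyii" (7 characters) before diverging; nothing deeper is shared.
Longest shared-prefix length: 7

7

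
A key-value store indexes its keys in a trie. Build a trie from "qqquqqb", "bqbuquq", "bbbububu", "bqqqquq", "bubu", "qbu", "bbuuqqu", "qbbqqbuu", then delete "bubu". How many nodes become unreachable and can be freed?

3

A node on "bubu"'s path can go only if nothing else ends at it or branches off below it.
The suffix "ubu" (3 nodes) is used only by "bubu"; the node for "b" still has the child "q", so pruning stops there.
Nodes removed: 3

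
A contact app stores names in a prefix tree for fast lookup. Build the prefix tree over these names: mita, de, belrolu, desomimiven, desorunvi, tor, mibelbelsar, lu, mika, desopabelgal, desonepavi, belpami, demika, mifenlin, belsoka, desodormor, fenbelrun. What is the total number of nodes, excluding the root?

Trace insertions, counting only characters that open a new branch:
  "mita" → 4 new (m, i, t, a)
  "de" → 2 new (d, e)
  "belrolu" → 7 new (b, e, l, r, o, l, u)
  "desomimiven" → prefix "de" already present; 9 new (s, o, m, i, m, i, v, e, n)
  "desorunvi" → prefix "deso" already present; 5 new (r, u, n, v, i)
  "tor" → 3 new (t, o, r)
  "mibelbelsar" → prefix "mi" already present; 9 new (b, e, l, b, e, l, s, a, r)
  "lu" → 2 new (l, u)
  "mika" → prefix "mi" already present; 2 new (k, a)
  "desopabelgal" → prefix "deso" already present; 8 new (p, a, b, e, l, g, a, l)
  "desonepavi" → prefix "deso" already present; 6 new (n, e, p, a, v, i)
  "belpami" → prefix "bel" already present; 4 new (p, a, m, i)
  "demika" → prefix "de" already present; 4 new (m, i, k, a)
  "mifenlin" → prefix "mi" already present; 6 new (f, e, n, l, i, n)
  "belsoka" → prefix "bel" already present; 4 new (s, o, k, a)
  "desodormor" → prefix "deso" already present; 6 new (d, o, r, m, o, r)
  "fenbelrun" → 9 new (f, e, n, b, e, l, r, u, n)
Total nodes = 4 + 2 + 7 + 9 + 5 + 3 + 9 + 2 + 2 + 8 + 6 + 4 + 4 + 6 + 4 + 6 + 9 = 90

90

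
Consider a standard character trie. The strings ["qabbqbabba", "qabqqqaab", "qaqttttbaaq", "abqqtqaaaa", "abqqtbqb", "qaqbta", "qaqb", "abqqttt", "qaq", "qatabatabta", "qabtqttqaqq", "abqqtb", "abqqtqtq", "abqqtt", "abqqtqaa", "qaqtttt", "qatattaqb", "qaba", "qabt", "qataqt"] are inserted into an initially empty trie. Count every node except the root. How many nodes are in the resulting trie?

70

Trace insertions, counting only characters that open a new branch:
  "qabbqbabba" → 10 new (q, a, b, b, q, b, a, b, b, a)
  "qabqqqaab" → prefix "qab" already present; 6 new (q, q, q, a, a, b)
  "qaqttttbaaq" → prefix "qa" already present; 9 new (q, t, t, t, t, b, a, a, q)
  "abqqtqaaaa" → 10 new (a, b, q, q, t, q, a, a, a, a)
  "abqqtbqb" → prefix "abqqt" already present; 3 new (b, q, b)
  "qaqbta" → prefix "qaq" already present; 3 new (b, t, a)
  "qaqb" → prefix "qaqb" already present; 0 new (none)
  "abqqttt" → prefix "abqqt" already present; 2 new (t, t)
  "qaq" → prefix "qaq" already present; 0 new (none)
  "qatabatabta" → prefix "qa" already present; 9 new (t, a, b, a, t, a, b, t, a)
  "qabtqttqaqq" → prefix "qab" already present; 8 new (t, q, t, t, q, a, q, q)
  "abqqtb" → prefix "abqqtb" already present; 0 new (none)
  "abqqtqtq" → prefix "abqqtq" already present; 2 new (t, q)
  "abqqtt" → prefix "abqqtt" already present; 0 new (none)
  "abqqtqaa" → prefix "abqqtqaa" already present; 0 new (none)
  "qaqtttt" → prefix "qaqtttt" already present; 0 new (none)
  "qatattaqb" → prefix "qata" already present; 5 new (t, t, a, q, b)
  "qaba" → prefix "qab" already present; 1 new (a)
  "qabt" → prefix "qabt" already present; 0 new (none)
  "qataqt" → prefix "qata" already present; 2 new (q, t)
Total nodes = 10 + 6 + 9 + 10 + 3 + 3 + 0 + 2 + 0 + 9 + 8 + 0 + 2 + 0 + 0 + 0 + 5 + 1 + 0 + 2 = 70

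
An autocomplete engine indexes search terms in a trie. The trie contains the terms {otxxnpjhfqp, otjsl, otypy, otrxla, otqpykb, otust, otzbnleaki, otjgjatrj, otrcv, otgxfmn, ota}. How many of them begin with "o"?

Traverse to the node for "o", then collect every word in that subtree.
Matches: "ota", "otgxfmn", "otjgjatrj", "otjsl", "otqpykb", "otrcv", "otrxla", "otust", "otxxnpjhfqp", "otypy", "otzbnleaki"
Count: 11

11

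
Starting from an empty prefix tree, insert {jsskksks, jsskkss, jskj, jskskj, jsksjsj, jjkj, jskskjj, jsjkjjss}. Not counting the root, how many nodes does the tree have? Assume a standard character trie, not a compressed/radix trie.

Insert word by word; a character creates a node only if that edge doesn't already exist:
  "jsskksks" → 8 new (j, s, s, k, k, s, k, s)
  "jsskkss" → prefix "jsskks" already present; 1 new (s)
  "jskj" → prefix "js" already present; 2 new (k, j)
  "jskskj" → prefix "jsk" already present; 3 new (s, k, j)
  "jsksjsj" → prefix "jsks" already present; 3 new (j, s, j)
  "jjkj" → prefix "j" already present; 3 new (j, k, j)
  "jskskjj" → prefix "jskskj" already present; 1 new (j)
  "jsjkjjss" → prefix "js" already present; 6 new (j, k, j, j, s, s)
Total nodes = 8 + 1 + 2 + 3 + 3 + 3 + 1 + 6 = 27

27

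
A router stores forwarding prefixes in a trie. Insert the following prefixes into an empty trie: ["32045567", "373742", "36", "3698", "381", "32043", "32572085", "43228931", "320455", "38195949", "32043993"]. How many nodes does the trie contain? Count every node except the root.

41

Trace insertions, counting only characters that open a new branch:
  "32045567" → 8 new (3, 2, 0, 4, 5, 5, 6, 7)
  "373742" → prefix "3" already present; 5 new (7, 3, 7, 4, 2)
  "36" → prefix "3" already present; 1 new (6)
  "3698" → prefix "36" already present; 2 new (9, 8)
  "381" → prefix "3" already present; 2 new (8, 1)
  "32043" → prefix "3204" already present; 1 new (3)
  "32572085" → prefix "32" already present; 6 new (5, 7, 2, 0, 8, 5)
  "43228931" → 8 new (4, 3, 2, 2, 8, 9, 3, 1)
  "320455" → prefix "320455" already present; 0 new (none)
  "38195949" → prefix "381" already present; 5 new (9, 5, 9, 4, 9)
  "32043993" → prefix "32043" already present; 3 new (9, 9, 3)
Total nodes = 8 + 5 + 1 + 2 + 2 + 1 + 6 + 8 + 0 + 5 + 3 = 41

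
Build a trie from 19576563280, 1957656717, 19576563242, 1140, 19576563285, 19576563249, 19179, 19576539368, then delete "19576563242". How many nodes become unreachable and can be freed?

After clearing the end-marker at "19576563242", prune upward until reaching a node still needed by another word.
The suffix "2" (1 node) is used only by "19576563242"; the node for "1957656324" still has the child "9", so pruning stops there.
Nodes removed: 1

1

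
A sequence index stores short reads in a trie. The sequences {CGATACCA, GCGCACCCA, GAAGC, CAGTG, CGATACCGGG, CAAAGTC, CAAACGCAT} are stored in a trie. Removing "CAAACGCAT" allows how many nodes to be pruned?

5

Walk "CAAACGCAT" from the leaf back toward the root, removing each node that no remaining word uses.
The suffix "CGCAT" (5 nodes) is used only by "CAAACGCAT"; the node for "CAAA" still has the child "G", so pruning stops there.
Nodes removed: 5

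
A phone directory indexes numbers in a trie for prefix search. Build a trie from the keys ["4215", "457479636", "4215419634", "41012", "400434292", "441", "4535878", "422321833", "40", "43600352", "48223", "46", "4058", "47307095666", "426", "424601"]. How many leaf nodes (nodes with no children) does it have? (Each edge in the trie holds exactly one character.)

14

Leaves are exactly the stored words that no other stored word extends.
Those words: "400434292", "4058", "41012", "4215419634", "422321833", "424601", "426", "43600352", "441", "4535878", "457479636", "46", "47307095666", "48223"
Leaf count: 14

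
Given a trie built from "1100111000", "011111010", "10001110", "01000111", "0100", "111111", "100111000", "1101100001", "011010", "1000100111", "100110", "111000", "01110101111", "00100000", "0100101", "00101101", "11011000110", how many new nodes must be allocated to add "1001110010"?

2

Walking "1001110010" from the root, the first 8 characters ("10011100") follow existing edges; "1" is the first miss.
New nodes needed: |"1001110010"| − 8 = 10 − 8 = 2.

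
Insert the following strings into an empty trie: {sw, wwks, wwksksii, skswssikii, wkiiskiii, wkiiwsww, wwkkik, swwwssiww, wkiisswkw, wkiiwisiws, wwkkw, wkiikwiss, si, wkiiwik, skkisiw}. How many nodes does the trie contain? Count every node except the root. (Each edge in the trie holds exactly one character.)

For each word, the new-node count is its length minus the longest prefix already in the trie:
  "sw" → 2 new (s, w)
  "wwks" → 4 new (w, w, k, s)
  "wwksksii" → prefix "wwks" already present; 4 new (k, s, i, i)
  "skswssikii" → prefix "s" already present; 9 new (k, s, w, s, s, i, k, i, i)
  "wkiiskiii" → prefix "w" already present; 8 new (k, i, i, s, k, i, i, i)
  "wkiiwsww" → prefix "wkii" already present; 4 new (w, s, w, w)
  "wwkkik" → prefix "wwk" already present; 3 new (k, i, k)
  "swwwssiww" → prefix "sw" already present; 7 new (w, w, s, s, i, w, w)
  "wkiisswkw" → prefix "wkiis" already present; 4 new (s, w, k, w)
  "wkiiwisiws" → prefix "wkiiw" already present; 5 new (i, s, i, w, s)
  "wwkkw" → prefix "wwkk" already present; 1 new (w)
  "wkiikwiss" → prefix "wkii" already present; 5 new (k, w, i, s, s)
  "si" → prefix "s" already present; 1 new (i)
  "wkiiwik" → prefix "wkiiwi" already present; 1 new (k)
  "skkisiw" → prefix "sk" already present; 5 new (k, i, s, i, w)
Total nodes = 2 + 4 + 4 + 9 + 8 + 4 + 3 + 7 + 4 + 5 + 1 + 5 + 1 + 1 + 5 = 63

63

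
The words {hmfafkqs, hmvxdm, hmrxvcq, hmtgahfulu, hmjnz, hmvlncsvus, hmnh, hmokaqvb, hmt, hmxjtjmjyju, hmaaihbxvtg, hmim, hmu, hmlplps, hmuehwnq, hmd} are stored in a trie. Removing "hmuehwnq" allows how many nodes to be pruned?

5

Walk "hmuehwnq" from the leaf back toward the root, removing each node that no remaining word uses.
The suffix "ehwnq" (5 nodes) is used only by "hmuehwnq"; "hmu" is itself a stored word, so pruning stops there.
Nodes removed: 5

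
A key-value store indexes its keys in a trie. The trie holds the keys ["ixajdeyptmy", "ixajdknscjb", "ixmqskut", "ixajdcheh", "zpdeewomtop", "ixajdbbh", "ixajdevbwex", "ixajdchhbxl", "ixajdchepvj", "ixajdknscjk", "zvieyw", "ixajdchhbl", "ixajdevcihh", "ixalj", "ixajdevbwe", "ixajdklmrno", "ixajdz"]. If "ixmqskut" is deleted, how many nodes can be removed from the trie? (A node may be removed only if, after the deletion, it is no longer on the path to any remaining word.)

A node on "ixmqskut"'s path can go only if nothing else ends at it or branches off below it.
The suffix "mqskut" (6 nodes) is used only by "ixmqskut"; the node for "ix" still has the child "a", so pruning stops there.
Nodes removed: 6

6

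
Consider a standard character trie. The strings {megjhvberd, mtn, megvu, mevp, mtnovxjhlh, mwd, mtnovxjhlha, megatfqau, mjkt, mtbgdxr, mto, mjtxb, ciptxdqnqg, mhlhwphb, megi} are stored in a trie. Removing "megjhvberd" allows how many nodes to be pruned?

7

A node on "megjhvberd"'s path can go only if nothing else ends at it or branches off below it.
The suffix "jhvberd" (7 nodes) is used only by "megjhvberd"; the node for "meg" still has the child "v", so pruning stops there.
Nodes removed: 7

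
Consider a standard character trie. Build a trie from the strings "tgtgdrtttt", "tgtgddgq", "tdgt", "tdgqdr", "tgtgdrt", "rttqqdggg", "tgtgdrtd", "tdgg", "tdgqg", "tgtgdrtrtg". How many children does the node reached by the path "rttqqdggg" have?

0

The children of the "rttqqdggg" node are the distinct next characters among strings starting with "rttqqdggg".
No stored string extends past "rttqqdggg".
That node has 0 child edges.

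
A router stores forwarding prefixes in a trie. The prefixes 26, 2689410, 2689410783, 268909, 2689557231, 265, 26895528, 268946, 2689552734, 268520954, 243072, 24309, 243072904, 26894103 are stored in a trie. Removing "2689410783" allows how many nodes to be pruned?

A node on "2689410783"'s path can go only if nothing else ends at it or branches off below it.
The suffix "783" (3 nodes) is used only by "2689410783"; the node for "2689410" still has the child "3", so pruning stops there.
Nodes removed: 3

3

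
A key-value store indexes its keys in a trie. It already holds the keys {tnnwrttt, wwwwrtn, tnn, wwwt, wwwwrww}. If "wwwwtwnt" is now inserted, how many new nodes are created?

Walking "wwwwtwnt" from the root, the first 4 characters ("wwww") follow existing edges; "t" is the first miss.
So 8 − 4 = 4 new nodes.

4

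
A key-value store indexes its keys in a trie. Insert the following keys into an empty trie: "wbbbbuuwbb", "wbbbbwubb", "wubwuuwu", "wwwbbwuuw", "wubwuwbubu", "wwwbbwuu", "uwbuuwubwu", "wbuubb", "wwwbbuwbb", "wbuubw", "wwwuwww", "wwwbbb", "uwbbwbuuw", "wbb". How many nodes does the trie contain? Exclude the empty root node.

Insert word by word; a character creates a node only if that edge doesn't already exist:
  "wbbbbuuwbb" → 10 new (w, b, b, b, b, u, u, w, b, b)
  "wbbbbwubb" → prefix "wbbbb" already present; 4 new (w, u, b, b)
  "wubwuuwu" → prefix "w" already present; 7 new (u, b, w, u, u, w, u)
  "wwwbbwuuw" → prefix "w" already present; 8 new (w, w, b, b, w, u, u, w)
  "wubwuwbubu" → prefix "wubwu" already present; 5 new (w, b, u, b, u)
  "wwwbbwuu" → prefix "wwwbbwuu" already present; 0 new (none)
  "uwbuuwubwu" → 10 new (u, w, b, u, u, w, u, b, w, u)
  "wbuubb" → prefix "wb" already present; 4 new (u, u, b, b)
  "wwwbbuwbb" → prefix "wwwbb" already present; 4 new (u, w, b, b)
  "wbuubw" → prefix "wbuub" already present; 1 new (w)
  "wwwuwww" → prefix "www" already present; 4 new (u, w, w, w)
  "wwwbbb" → prefix "wwwbb" already present; 1 new (b)
  "uwbbwbuuw" → prefix "uwb" already present; 6 new (b, w, b, u, u, w)
  "wbb" → prefix "wbb" already present; 0 new (none)
Total nodes = 10 + 4 + 7 + 8 + 5 + 0 + 10 + 4 + 4 + 1 + 4 + 1 + 6 + 0 = 64

64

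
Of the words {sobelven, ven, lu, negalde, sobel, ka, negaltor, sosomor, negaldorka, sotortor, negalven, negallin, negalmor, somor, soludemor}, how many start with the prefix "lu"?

Walk to "lu"; the words in its subtree are exactly those with that prefix.
Words under "lu": lu
Count: 1

1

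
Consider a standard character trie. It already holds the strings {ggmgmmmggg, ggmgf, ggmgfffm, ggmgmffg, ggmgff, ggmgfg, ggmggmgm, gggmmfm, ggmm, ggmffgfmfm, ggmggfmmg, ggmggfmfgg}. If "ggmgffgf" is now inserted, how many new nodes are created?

2

Walking "ggmgffgf" from the root, the first 6 characters ("ggmgff") follow existing edges; "g" is the first miss.
New nodes needed: |"ggmgffgf"| − 6 = 8 − 6 = 2.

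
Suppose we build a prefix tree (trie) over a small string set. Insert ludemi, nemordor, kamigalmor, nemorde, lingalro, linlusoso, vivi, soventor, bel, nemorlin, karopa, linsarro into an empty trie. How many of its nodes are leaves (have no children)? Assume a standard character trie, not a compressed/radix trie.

12

A leaf is a node with no children — equivalently, the end of a word that is not a proper prefix of any other stored word.
Those words: "bel", "kamigalmor", "karopa", "lingalro", "linlusoso", "linsarro", "ludemi", "nemorde", "nemordor", "nemorlin", "soventor", "vivi"
Leaf count: 12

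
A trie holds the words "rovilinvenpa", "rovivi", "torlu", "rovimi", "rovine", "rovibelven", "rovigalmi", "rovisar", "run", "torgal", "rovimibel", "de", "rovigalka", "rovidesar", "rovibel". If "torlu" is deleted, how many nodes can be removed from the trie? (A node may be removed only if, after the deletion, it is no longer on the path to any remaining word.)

2

Walk "torlu" from the leaf back toward the root, removing each node that no remaining word uses.
The suffix "lu" (2 nodes) is used only by "torlu"; the node for "tor" still has the child "g", so pruning stops there.
Nodes removed: 2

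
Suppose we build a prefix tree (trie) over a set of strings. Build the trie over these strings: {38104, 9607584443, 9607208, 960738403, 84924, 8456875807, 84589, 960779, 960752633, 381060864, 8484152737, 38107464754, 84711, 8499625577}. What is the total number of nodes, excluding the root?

For each word, the new-node count is its length minus the longest prefix already in the trie:
  "38104" → 5 new (3, 8, 1, 0, 4)
  "9607584443" → 10 new (9, 6, 0, 7, 5, 8, 4, 4, 4, 3)
  "9607208" → prefix "9607" already present; 3 new (2, 0, 8)
  "960738403" → prefix "9607" already present; 5 new (3, 8, 4, 0, 3)
  "84924" → 5 new (8, 4, 9, 2, 4)
  "8456875807" → prefix "84" already present; 8 new (5, 6, 8, 7, 5, 8, 0, 7)
  "84589" → prefix "845" already present; 2 new (8, 9)
  "960779" → prefix "9607" already present; 2 new (7, 9)
  "960752633" → prefix "96075" already present; 4 new (2, 6, 3, 3)
  "381060864" → prefix "3810" already present; 5 new (6, 0, 8, 6, 4)
  "8484152737" → prefix "84" already present; 8 new (8, 4, 1, 5, 2, 7, 3, 7)
  "38107464754" → prefix "3810" already present; 7 new (7, 4, 6, 4, 7, 5, 4)
  "84711" → prefix "84" already present; 3 new (7, 1, 1)
  "8499625577" → prefix "849" already present; 7 new (9, 6, 2, 5, 5, 7, 7)
Total nodes = 5 + 10 + 3 + 5 + 5 + 8 + 2 + 2 + 4 + 5 + 8 + 7 + 3 + 7 = 74

74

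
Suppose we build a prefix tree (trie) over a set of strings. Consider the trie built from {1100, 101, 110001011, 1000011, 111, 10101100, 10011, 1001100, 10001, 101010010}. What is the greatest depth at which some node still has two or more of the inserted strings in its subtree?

5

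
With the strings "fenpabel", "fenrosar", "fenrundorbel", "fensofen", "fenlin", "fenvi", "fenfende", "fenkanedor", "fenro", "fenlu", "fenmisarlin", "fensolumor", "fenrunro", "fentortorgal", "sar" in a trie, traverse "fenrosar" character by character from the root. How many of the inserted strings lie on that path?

2

Traverse "fenrosar" character by character; count nodes along the way that are marked as word ends.
Prefixes of the query that are stored words: "fenro", "fenrosar"
Count: 2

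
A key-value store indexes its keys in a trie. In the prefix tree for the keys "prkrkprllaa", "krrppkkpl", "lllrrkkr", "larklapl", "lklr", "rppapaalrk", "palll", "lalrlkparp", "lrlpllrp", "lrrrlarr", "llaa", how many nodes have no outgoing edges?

11

Leaves are exactly the stored words that no other stored word extends.
Those words: "krrppkkpl", "lalrlkparp", "larklapl", "lklr", "llaa", "lllrrkkr", "lrlpllrp", "lrrrlarr", "palll", "prkrkprllaa", "rppapaalrk"
Leaf count: 11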